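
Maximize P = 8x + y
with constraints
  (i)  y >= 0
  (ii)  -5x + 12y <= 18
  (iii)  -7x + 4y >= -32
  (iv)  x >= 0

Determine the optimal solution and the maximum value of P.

x = 57/8, y = 143/32, maximum P = 1967/32

Extreme points and P = 8x + y:
  (32/7, 0) → P = 256/7
  (0, 0) → P = 0
  (57/8, 143/32) → P = 1967/32
  (0, 3/2) → P = 3/2

The optimum lies where -5x + 12y = 18 and -7x + 4y = -32.
Solving simultaneously gives x = 57/8, y = 143/32.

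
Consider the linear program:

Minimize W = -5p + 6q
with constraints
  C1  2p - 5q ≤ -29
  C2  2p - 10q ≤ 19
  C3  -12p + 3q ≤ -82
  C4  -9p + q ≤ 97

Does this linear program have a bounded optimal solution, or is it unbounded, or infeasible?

unbounded

From the feasible point (497/54, 256/27), moving in the direction (5, 2) keeps every constraint satisfied while W decreases without bound.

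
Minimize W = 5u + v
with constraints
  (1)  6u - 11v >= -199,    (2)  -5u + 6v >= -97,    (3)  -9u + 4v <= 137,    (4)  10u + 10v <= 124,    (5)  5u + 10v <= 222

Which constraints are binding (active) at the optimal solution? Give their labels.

Corner points and W = 5u + v:
  (-237/25, 323/25) → W = -862/25
  (-313/85, 1367/85) → W = -198/85
  (-605/17, -779/17) → W = -3804/17
  (857/55, -35/11) → W = 822/11

The minimum is at (-605/17, -779/17). Substituting into each constraint, equality holds for (2) and (3); the remaining constraints have slack.

(2) and (3)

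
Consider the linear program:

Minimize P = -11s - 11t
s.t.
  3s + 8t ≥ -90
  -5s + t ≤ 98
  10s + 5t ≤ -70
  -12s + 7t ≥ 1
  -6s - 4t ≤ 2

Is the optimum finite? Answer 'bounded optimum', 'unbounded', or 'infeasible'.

infeasible

The boundaries 3s + 8t = -90 and -5s + t = 98 meet at (-874/43, -156/43), but that point violates -6s - 4t ≤ 2. Every candidate vertex is excluded by some other constraint, so the feasible region is empty.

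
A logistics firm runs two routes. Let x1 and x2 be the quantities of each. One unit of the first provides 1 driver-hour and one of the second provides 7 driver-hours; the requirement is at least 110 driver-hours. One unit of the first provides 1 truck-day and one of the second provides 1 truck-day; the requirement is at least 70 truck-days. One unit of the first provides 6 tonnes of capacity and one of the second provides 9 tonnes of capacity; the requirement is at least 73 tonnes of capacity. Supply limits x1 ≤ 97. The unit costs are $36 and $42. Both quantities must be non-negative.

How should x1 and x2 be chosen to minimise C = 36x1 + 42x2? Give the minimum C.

Corner points and C = 36x1 + 42x2:
  (0, 70) → C = 2940
  (190/3, 20/3) → C = 2560
  (97, 13/7) → C = 3570
The feasible region is unbounded (it extends along (0, 1)), but C strictly increases along every unbounded feasible direction, so there is no improving ray and the minimum is attained at a vertex.

x1 = 190/3, x2 = 20/3, minimum C = 2560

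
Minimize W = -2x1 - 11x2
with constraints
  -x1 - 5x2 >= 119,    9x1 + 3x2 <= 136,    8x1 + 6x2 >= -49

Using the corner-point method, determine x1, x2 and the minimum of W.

Feasible corners and W = -2x1 - 11x2:
  (1037/42, -1207/42) → W = 11203/42
  (469/34, -903/34) → W = 8995/34
  (321/10, -1529/30) → W = 14893/30

The binding constraints are -x1 - 5x2 = 119 and 8x1 + 6x2 = -49.
Solving simultaneously gives x1 = 469/34, x2 = -903/34.

x1 = 469/34, x2 = -903/34, minimum W = 8995/34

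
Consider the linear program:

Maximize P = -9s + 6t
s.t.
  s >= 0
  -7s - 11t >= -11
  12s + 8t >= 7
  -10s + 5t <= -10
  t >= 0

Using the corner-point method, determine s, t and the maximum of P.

Feasible corners and P = -9s + 6t:
  (33/29, 8/29) → P = -249/29
  (11/7, 0) → P = -99/7
  (1, 0) → P = -9

At the optimal vertex, -7s - 11t = -11 and -10s + 5t = -10.
Solving simultaneously gives s = 33/29, t = 8/29.

s = 33/29, t = 8/29, maximum P = -249/29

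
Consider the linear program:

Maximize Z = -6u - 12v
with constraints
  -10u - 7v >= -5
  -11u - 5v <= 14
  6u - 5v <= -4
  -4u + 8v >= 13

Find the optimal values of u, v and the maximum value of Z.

Vertices and Z = -6u - 12v:
  (-41/9, 65/9) → Z = -178/3
  (-17/36, 25/18) → Z = -83/6
  (-59/36, 29/36) → Z = 1/6

The binding constraints are -11u - 5v = 14 and -4u + 8v = 13.
Solving simultaneously gives u = -59/36, v = 29/36.

u = -59/36, v = 29/36, maximum Z = 1/6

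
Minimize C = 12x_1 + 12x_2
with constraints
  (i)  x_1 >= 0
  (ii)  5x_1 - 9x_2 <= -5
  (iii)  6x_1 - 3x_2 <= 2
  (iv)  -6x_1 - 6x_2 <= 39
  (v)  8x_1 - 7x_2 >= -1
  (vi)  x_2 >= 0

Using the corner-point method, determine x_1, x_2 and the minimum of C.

Vertices and C = 12x_1 + 12x_2:
  (11/13, 40/39) → C = 292/13
  (26/37, 35/37) → C = 732/37
  (17/18, 11/9) → C = 26

The binding constraints are 5x_1 - 9x_2 = -5 and 8x_1 - 7x_2 = -1.
Solving simultaneously gives x_1 = 26/37, x_2 = 35/37.

x_1 = 26/37, x_2 = 35/37, minimum C = 732/37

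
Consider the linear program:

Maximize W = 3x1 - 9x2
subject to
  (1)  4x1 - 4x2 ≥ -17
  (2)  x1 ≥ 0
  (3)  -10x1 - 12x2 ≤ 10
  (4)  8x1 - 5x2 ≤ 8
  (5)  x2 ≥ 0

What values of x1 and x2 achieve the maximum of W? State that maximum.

Vertices and W = 3x1 - 9x2:
  (0, 17/4) → W = -153/4
  (39/4, 14) → W = -387/4
  (0, 0) → W = 0
  (1, 0) → W = 3

x1 = 1, x2 = 0, maximum W = 3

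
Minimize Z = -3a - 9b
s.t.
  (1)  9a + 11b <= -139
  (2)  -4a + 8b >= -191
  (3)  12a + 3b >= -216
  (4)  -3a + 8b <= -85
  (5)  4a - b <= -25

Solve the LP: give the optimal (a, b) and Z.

Vertices and Z = -3a - 9b:
  (-491/35, -556/35) → Z = 6477/35
  (-97/8, -47/2) → Z = 1983/8
  (-285/29, -415/29) → Z = 4590/29

a = -285/29, b = -415/29, minimum Z = 4590/29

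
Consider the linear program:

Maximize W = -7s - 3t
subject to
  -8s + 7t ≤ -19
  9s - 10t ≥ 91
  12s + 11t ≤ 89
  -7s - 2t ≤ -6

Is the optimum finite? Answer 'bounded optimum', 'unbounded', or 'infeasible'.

unbounded

From the feasible point (1891/219, -97/73), moving in the direction (2, -7) keeps every constraint satisfied while W increases without bound.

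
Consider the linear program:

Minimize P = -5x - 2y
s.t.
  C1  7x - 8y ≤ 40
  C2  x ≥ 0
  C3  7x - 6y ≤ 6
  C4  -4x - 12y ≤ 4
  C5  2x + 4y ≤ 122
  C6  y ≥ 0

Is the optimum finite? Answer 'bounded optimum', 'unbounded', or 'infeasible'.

bounded optimum

Corner points and P = -5x - 2y:
  (0, 61/2) → P = -61
  (0, 0) → P = 0
  (189/10, 421/20) → P = -683/5
  (6/7, 0) → P = -30/7
The feasible region has finitely many vertices and no improving ray; the minimum is -683/5 at (189/10, 421/20).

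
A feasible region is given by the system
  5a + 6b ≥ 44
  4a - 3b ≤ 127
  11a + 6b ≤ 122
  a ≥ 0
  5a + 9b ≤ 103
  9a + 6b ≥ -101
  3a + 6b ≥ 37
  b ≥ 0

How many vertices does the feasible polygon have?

Intersecting each pair of boundary lines and keeping only the points that satisfy every inequality leaves:
  (0, 22/3)
  (7/2, 53/12)
  (160/23, 523/69)
  (85/8, 41/48)
  (0, 103/9)

5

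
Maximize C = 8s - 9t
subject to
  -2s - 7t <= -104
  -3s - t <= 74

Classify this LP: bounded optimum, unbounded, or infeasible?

From the feasible point (-622/19, 460/19), moving in the direction (7, -2) keeps every constraint satisfied while C increases without bound.

unbounded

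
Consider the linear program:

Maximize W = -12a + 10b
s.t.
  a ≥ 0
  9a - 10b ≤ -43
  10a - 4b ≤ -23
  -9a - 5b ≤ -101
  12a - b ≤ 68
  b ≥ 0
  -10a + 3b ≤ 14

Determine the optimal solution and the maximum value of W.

a = 109/13, b = 424/13, maximum W = 2932/13

Feasible corners and W = -12a + 10b:
  (289/86, 1217/86) → W = 4351/43
  (295/38, 478/19) → W = 3010/19
  (233/77, 1136/77) → W = 8564/77
  (109/13, 424/13) → W = 2932/13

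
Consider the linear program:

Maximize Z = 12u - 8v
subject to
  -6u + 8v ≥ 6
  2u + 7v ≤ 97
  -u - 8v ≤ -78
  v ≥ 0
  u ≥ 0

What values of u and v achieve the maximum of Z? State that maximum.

Vertices and Z = 12u - 8v:
  (367/29, 297/29) → Z = 2028/29
  (72/7, 237/28) → Z = 390/7
  (0, 97/7) → Z = -776/7
  (0, 39/4) → Z = -78

At the optimal vertex, -6u + 8v = 6 and 2u + 7v = 97.
Solving simultaneously gives u = 367/29, v = 297/29.

u = 367/29, v = 297/29, maximum Z = 2028/29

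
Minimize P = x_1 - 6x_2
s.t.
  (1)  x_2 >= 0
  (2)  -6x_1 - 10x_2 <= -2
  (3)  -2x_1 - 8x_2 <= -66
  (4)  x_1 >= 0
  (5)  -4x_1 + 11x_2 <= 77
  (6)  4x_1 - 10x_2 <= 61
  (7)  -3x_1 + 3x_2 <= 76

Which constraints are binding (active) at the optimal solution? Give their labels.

(5) and (6)

Extreme points and P = x_1 - 6x_2:
  (55/27, 209/27) → P = -1199/27
  (287/13, 71/26) → P = 74/13
  (1441/4, 138) → P = -1871/4

The minimum is at (1441/4, 138). Substituting into each constraint, equality holds for (5) and (6); the remaining constraints have slack.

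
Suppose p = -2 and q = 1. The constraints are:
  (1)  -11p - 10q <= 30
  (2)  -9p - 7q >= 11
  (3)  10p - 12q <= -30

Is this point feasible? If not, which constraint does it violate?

feasible

(1): 12 ≤ 30 ✓
(2): 11 ≥ 11 ✓
(3): -32 ≤ -30 ✓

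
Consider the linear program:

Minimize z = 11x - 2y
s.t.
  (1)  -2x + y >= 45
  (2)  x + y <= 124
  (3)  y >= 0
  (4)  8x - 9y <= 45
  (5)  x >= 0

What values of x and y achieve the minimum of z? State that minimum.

Extreme points and z = 11x - 2y:
  (79/3, 293/3) → z = 283/3
  (0, 45) → z = -90
  (0, 124) → z = -248

The optimum lies where x + y = 124 and x = 0.
Solving simultaneously gives x = 0, y = 124.

x = 0, y = 124, minimum z = -248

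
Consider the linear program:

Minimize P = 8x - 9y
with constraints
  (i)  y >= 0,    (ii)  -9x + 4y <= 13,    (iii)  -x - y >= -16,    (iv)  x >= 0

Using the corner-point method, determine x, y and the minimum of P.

x = 51/13, y = 157/13, minimum P = -1005/13

Extreme points and P = 8x - 9y:
  (16, 0) → P = 128
  (0, 0) → P = 0
  (51/13, 157/13) → P = -1005/13
  (0, 13/4) → P = -117/4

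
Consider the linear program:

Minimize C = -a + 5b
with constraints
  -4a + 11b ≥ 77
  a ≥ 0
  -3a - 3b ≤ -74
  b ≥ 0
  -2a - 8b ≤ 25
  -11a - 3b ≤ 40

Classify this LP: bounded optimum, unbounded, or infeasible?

bounded optimum

Corner points and C = -a + 5b:
  (583/45, 527/45) → C = 228/5
  (0, 74/3) → C = 370/3
The feasible region has finitely many vertices and no improving ray; the minimum is 228/5 at (583/45, 527/45).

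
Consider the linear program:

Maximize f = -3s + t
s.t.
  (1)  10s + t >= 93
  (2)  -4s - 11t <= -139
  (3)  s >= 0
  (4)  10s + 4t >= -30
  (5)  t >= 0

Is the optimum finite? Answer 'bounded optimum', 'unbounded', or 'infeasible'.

unbounded

From the feasible point (442/53, 509/53), moving in the direction (0, 1) keeps every constraint satisfied while f increases without bound.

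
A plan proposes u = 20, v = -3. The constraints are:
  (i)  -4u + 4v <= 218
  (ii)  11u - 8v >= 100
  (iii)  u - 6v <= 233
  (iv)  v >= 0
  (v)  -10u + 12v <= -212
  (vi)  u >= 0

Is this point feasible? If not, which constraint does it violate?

not feasible — violates (iv)

Constraint (iv): v = -3, which is not ≥ 0. All other constraints are satisfied.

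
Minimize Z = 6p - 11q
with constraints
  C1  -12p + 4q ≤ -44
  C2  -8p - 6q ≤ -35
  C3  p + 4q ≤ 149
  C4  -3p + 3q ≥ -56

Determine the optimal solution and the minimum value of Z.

p = 193/13, q = 436/13, minimum Z = -3638/13

Corner points and Z = 6p - 11q:
  (101/26, 17/26) → Z = 419/26
  (193/13, 436/13) → Z = -3638/13
  (21/2, -49/6) → Z = 917/6
  (671/15, 391/15) → Z = -55/3

The binding constraints are -12p + 4q = -44 and p + 4q = 149.
Solving simultaneously gives p = 193/13, q = 436/13.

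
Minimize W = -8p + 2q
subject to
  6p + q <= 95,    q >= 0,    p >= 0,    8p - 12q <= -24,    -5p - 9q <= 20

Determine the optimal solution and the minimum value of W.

Corner points and W = -8p + 2q:
  (0, 95) → W = 190
  (279/20, 113/10) → W = -89
  (0, 2) → W = 4

p = 279/20, q = 113/10, minimum W = -89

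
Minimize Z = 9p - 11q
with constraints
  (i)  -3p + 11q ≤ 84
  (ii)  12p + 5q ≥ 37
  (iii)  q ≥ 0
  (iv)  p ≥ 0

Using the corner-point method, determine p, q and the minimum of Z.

Corner points and Z = 9p - 11q:
  (0, 84/11) → Z = -84
  (37/12, 0) → Z = 111/4
  (0, 37/5) → Z = -407/5
The feasible region is unbounded (it extends along (11, 3), (1, 0)), but Z strictly increases along every unbounded feasible direction, so there is no improving ray and the minimum is attained at a vertex.

The optimum lies where -3p + 11q = 84 and p = 0.
Solving simultaneously gives p = 0, q = 84/11.

p = 0, q = 84/11, minimum Z = -84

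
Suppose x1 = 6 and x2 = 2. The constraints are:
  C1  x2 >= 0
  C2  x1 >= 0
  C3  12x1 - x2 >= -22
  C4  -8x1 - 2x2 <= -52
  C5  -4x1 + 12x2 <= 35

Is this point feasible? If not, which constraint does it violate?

C1: 2 ≥ 0 ✓
C2: 6 ≥ 0 ✓
C3: 70 ≥ -22 ✓
C4: -52 ≤ -52 ✓
C5: 0 ≤ 35 ✓

feasible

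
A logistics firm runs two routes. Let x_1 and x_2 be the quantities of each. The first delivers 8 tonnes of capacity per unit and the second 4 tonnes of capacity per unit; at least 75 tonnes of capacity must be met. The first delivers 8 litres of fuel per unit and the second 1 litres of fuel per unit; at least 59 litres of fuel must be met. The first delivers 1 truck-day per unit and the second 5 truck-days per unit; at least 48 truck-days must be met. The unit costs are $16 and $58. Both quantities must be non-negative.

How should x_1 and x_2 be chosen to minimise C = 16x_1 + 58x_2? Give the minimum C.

Feasible corners and C = 16x_1 + 58x_2:
  (0, 59) → C = 3422
  (48, 0) → C = 768
  (19/3, 25/3) → C = 1754/3
The feasible region is unbounded (it extends along (0, 1), (1, 0)), but C strictly increases along every unbounded feasible direction, so there is no improving ray and the minimum is attained at a vertex.

x_1 = 19/3, x_2 = 25/3, minimum C = 1754/3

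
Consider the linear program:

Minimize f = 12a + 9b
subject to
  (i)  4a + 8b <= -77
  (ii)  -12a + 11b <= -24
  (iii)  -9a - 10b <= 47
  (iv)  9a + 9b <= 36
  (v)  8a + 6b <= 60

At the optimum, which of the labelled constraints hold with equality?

(i) and (iii)

Feasible corners and f = 12a + 9b:
  (197/16, -505/32) → f = 183/32
  (471/20, -107/5) → f = 90
  (441/13, -458/13) → f = 90

The minimum is at (197/16, -505/32). Substituting into each constraint, equality holds for (i) and (iii); the remaining constraints have slack.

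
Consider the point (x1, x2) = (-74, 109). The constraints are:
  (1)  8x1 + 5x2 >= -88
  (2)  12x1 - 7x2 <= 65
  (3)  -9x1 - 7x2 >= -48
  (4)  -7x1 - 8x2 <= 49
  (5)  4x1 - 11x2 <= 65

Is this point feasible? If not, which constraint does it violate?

not feasible — violates (3)

Constraint (3): -9x1 - 7x2 = -97, which is not ≥ -48. All other constraints are satisfied.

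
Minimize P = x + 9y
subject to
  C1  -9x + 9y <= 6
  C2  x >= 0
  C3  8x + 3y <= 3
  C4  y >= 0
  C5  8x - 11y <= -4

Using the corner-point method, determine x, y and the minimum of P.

Vertices and P = x + 9y:
  (0, 2/3) → P = 6
  (1/11, 25/33) → P = 76/11
  (0, 4/11) → P = 36/11
  (3/16, 1/2) → P = 75/16

x = 0, y = 4/11, minimum P = 36/11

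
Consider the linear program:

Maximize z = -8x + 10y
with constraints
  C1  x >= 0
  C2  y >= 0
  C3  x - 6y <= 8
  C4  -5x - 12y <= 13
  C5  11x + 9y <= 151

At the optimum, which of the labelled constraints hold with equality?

C1 and C5

Corner points and z = -8x + 10y:
  (0, 0) → z = 0
  (0, 151/9) → z = 1510/9
  (8, 0) → z = -64
  (326/25, 21/25) → z = -2398/25

The maximum is at (0, 151/9). Substituting into each constraint, equality holds for C1 and C5; the remaining constraints have slack.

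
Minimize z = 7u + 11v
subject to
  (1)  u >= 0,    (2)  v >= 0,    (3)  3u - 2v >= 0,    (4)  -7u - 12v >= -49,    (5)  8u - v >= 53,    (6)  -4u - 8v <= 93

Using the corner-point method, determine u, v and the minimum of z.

u = 53/8, v = 0, minimum z = 371/8

At the optimal vertex, v = 0 and 8u - v = 53.
Solving simultaneously gives u = 53/8, v = 0.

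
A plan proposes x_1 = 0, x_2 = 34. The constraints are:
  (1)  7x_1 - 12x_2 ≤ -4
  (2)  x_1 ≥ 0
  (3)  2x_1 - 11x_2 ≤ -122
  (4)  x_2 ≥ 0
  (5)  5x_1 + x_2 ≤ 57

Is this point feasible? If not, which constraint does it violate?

(1): -408 ≤ -4 ✓
(2): 0 ≥ 0 ✓
(3): -374 ≤ -122 ✓
(4): 34 ≥ 0 ✓
(5): 34 ≤ 57 ✓

feasible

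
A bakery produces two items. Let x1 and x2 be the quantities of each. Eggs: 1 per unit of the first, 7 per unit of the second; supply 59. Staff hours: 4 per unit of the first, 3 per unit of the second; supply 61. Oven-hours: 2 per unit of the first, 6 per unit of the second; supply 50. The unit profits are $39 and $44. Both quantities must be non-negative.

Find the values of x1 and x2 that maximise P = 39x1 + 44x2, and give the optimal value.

x1 = 12, x2 = 13/3, maximum P = 1976/3

Corner points and P = 39x1 + 44x2:
  (0, 0) → P = 0
  (0, 25/3) → P = 1100/3
  (61/4, 0) → P = 2379/4
  (12, 13/3) → P = 1976/3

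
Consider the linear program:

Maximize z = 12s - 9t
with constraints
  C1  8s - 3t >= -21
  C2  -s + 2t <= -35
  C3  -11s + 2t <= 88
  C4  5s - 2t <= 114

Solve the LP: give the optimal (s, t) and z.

Feasible corners and z = 12s - 9t:
  (-147/13, -301/13) → z = 945/13
  (-222/17, -473/17) → z = 1593/17
  (79/4, -61/8) → z = 2445/8
  (-101/3, -847/6) → z = 1733/2

At the optimal vertex, -11s + 2t = 88 and 5s - 2t = 114.
Solving simultaneously gives s = -101/3, t = -847/6.

s = -101/3, t = -847/6, maximum z = 1733/2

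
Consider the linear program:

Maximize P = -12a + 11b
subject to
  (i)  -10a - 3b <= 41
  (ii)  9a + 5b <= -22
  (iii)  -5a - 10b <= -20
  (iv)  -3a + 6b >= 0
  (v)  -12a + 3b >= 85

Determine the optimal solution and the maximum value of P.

a = -139/23, b = 149/23, maximum P = 3307/23

Feasible corners and P = -12a + 11b:
  (-139/23, 149/23) → P = 3307/23
  (-63/11, 179/33) → P = 4237/33
  (-491/87, 167/29) → P = 3801/29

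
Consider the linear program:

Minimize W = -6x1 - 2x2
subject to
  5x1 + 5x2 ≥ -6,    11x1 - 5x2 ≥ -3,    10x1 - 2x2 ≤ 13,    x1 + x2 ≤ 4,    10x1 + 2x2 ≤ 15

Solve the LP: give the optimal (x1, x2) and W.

x1 = 23/24, x2 = 65/24, minimum W = -67/6

Extreme points and W = -6x1 - 2x2:
  (-9/16, -51/80) → W = 93/20
  (53/60, -25/12) → W = -17/15
  (23/24, 65/24) → W = -67/6
  (7/5, 1/2) → W = -47/5

The optimum lies where 11x1 - 5x2 = -3 and 10x1 + 2x2 = 15.
Solving simultaneously gives x1 = 23/24, x2 = 65/24.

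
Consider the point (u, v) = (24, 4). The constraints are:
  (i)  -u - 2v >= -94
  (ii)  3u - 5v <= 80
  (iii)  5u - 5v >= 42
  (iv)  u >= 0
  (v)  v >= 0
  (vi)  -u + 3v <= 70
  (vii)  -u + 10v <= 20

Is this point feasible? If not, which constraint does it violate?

(i): -32 ≥ -94 ✓
(ii): 52 ≤ 80 ✓
(iii): 100 ≥ 42 ✓
(iv): 24 ≥ 0 ✓
(v): 4 ≥ 0 ✓
(vi): -12 ≤ 70 ✓
(vii): 16 ≤ 20 ✓

feasible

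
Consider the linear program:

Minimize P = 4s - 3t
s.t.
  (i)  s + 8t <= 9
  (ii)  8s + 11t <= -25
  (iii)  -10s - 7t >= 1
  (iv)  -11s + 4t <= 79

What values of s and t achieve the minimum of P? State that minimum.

s = -149/23, t = 89/46, minimum P = -1459/46

Feasible corners and P = 4s - 3t:
  (-299/53, 97/53) → P = -1487/53
  (-149/23, 89/46) → P = -1459/46
  (82/27, -121/27) → P = 691/27
The feasible region is unbounded (it extends along (-4, -11), (7, -10)), but P strictly increases along every unbounded feasible direction, so there is no improving ray and the minimum is attained at a vertex.

The optimum lies where s + 8t = 9 and -11s + 4t = 79.
Solving simultaneously gives s = -149/23, t = 89/46.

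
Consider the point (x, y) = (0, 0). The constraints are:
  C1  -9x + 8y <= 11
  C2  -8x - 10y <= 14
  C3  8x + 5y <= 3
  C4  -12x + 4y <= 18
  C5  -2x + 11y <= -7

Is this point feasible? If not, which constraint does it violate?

Constraint C5: -2x + 11y = 0, which is not ≤ -7. All other constraints are satisfied.

not feasible — violates C5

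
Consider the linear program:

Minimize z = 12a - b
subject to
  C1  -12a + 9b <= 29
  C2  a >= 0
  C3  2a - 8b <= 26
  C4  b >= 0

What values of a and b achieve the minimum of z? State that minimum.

a = 0, b = 29/9, minimum z = -29/9

Corner points and z = 12a - b:
  (0, 29/9) → z = -29/9
  (0, 0) → z = 0
  (13, 0) → z = 156
The feasible region is unbounded (it extends along (3, 4), (4, 1)), but z strictly increases along every unbounded feasible direction, so there is no improving ray and the minimum is attained at a vertex.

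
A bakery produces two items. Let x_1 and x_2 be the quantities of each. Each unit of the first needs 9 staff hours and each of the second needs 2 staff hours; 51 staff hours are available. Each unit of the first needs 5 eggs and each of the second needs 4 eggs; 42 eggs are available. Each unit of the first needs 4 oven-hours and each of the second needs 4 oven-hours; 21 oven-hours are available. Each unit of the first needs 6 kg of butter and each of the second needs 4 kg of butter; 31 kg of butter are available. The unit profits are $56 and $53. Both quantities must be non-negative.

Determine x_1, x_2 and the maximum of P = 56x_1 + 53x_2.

x_1 = 5, x_2 = 1/4, maximum P = 1173/4

The optimum lies where 4x_1 + 4x_2 = 21 and 6x_1 + 4x_2 = 31.
Solving simultaneously gives x_1 = 5, x_2 = 1/4.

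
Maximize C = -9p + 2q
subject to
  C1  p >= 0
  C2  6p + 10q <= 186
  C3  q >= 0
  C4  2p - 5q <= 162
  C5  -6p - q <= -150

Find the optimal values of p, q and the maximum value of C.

p = 73/3, q = 4, maximum C = -211

Extreme points and C = -9p + 2q:
  (31, 0) → C = -279
  (73/3, 4) → C = -211
  (25, 0) → C = -225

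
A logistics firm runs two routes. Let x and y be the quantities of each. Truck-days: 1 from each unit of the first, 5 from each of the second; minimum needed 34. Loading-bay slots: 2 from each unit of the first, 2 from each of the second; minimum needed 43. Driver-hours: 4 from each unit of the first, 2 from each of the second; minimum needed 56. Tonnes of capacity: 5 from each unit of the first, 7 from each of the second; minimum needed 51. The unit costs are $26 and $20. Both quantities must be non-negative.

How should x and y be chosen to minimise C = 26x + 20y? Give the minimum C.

x = 13/2, y = 15, minimum C = 469

The feasible region is unbounded (it extends along (0, 1), (1, 0)), but C strictly increases along every unbounded feasible direction, so there is no improving ray and the minimum is attained at a vertex.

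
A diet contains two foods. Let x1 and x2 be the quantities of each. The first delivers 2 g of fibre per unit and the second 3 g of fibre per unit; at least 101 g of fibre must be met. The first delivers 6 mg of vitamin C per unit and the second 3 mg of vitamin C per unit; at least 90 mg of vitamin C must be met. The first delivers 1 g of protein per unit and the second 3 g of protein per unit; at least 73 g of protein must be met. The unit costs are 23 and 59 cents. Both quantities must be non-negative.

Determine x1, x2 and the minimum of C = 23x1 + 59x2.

Extreme points and C = 23x1 + 59x2:
  (0, 101/3) → C = 5959/3
  (73, 0) → C = 1679
  (28, 15) → C = 1529
The feasible region is unbounded (it extends along (0, 1), (1, 0)), but C strictly increases along every unbounded feasible direction, so there is no improving ray and the minimum is attained at a vertex.

The binding constraints are 2x1 + 3x2 = 101 and x1 + 3x2 = 73.
Solving simultaneously gives x1 = 28, x2 = 15.

x1 = 28, x2 = 15, minimum C = 1529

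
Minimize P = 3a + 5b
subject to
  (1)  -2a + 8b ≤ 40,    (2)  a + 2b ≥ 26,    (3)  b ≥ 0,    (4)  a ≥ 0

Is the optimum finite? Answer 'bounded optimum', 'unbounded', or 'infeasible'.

bounded optimum

Extreme points and P = 3a + 5b:
  (32/3, 23/3) → P = 211/3
  (26, 0) → P = 78
The feasible region has finitely many vertices and no improving ray; the minimum is 211/3 at (32/3, 23/3).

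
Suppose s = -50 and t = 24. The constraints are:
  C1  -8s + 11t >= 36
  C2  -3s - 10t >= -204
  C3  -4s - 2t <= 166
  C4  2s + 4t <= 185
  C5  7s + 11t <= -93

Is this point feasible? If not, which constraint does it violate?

Constraint C5: 7s + 11t = -86, which is not ≤ -93. All other constraints are satisfied.

not feasible — violates C5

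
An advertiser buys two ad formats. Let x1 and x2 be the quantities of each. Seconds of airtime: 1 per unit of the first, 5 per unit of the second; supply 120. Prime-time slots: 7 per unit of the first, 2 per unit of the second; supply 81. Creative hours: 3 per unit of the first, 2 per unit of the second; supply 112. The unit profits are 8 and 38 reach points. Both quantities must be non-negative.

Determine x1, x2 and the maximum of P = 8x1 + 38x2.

Corner points and P = 8x1 + 38x2:
  (0, 0) → P = 0
  (0, 24) → P = 912
  (81/7, 0) → P = 648/7
  (5, 23) → P = 914

The binding constraints are x1 + 5x2 = 120 and 7x1 + 2x2 = 81.
Solving simultaneously gives x1 = 5, x2 = 23.

x1 = 5, x2 = 23, maximum P = 914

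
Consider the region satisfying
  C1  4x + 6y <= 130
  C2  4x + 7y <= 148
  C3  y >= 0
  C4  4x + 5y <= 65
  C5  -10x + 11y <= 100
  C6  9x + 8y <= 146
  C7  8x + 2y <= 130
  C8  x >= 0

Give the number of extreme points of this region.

Of the 28 pairwise boundary intersections, those satisfying every inequality are:
  (146/9, 0)
  (0, 0)
  (215/94, 525/47)
  (210/13, 1/13)
  (0, 100/11)

5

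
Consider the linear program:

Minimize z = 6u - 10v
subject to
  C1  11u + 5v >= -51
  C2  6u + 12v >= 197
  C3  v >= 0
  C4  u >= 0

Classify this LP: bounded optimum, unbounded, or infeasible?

unbounded

From the feasible point (197/6, 0), moving in the direction (0, 1) keeps every constraint satisfied while z decreases without bound.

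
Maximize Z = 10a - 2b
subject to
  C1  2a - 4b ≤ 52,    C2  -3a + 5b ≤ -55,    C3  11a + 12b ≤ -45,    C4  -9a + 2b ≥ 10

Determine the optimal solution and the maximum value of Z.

Corner points and Z = 10a - 2b:
  (-20, -23) → Z = -154
  (-9/2, -61/4) → Z = -29/2
  (-160/39, -175/13) → Z = -550/39

The optimum lies where -3a + 5b = -55 and -9a + 2b = 10.
Solving simultaneously gives a = -160/39, b = -175/13.

a = -160/39, b = -175/13, maximum Z = -550/39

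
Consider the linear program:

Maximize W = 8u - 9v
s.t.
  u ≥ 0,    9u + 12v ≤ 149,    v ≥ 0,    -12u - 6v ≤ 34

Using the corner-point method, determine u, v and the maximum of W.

u = 149/9, v = 0, maximum W = 1192/9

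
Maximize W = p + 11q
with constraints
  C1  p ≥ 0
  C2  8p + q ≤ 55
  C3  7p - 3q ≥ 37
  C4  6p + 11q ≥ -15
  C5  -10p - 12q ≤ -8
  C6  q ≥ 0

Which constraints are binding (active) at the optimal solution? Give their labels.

C2 and C3

Extreme points and W = p + 11q:
  (202/31, 89/31) → W = 1181/31
  (55/8, 0) → W = 55/8
  (37/7, 0) → W = 37/7

The maximum is at (202/31, 89/31). Substituting into each constraint, equality holds for C2 and C3; the remaining constraints have slack.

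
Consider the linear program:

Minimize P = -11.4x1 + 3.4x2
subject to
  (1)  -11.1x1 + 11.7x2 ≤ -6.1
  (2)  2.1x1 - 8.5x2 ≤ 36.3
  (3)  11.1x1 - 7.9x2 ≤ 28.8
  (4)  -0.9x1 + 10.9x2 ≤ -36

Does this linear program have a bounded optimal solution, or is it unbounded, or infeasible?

bounded optimum

Feasible corners and P = -11.4x1 + 3.4x2:
  (-18643/3489, -6502/1163) → P = 243683/5815
  (-35471/11046, -13137/3682) → P = 45062/1841
  (-1399/2592, -3805/864) → P = -4763/540
  (246/949, -3114/949) → P = -13392/949
The feasible region has finitely many vertices and no improving ray; the minimum is -13392/949 at (246/949, -3114/949).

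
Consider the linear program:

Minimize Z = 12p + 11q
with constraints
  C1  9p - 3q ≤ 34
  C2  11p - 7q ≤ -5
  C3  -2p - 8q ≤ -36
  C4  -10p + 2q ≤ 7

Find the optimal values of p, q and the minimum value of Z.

p = 4/21, q = 187/42, minimum Z = 2153/42

The feasible region is unbounded (it extends along (1, 5), (1, 3)), but Z strictly increases along every unbounded feasible direction, so there is no improving ray and the minimum is attained at a vertex.

At the optimal vertex, -2p - 8q = -36 and -10p + 2q = 7.
Solving simultaneously gives p = 4/21, q = 187/42.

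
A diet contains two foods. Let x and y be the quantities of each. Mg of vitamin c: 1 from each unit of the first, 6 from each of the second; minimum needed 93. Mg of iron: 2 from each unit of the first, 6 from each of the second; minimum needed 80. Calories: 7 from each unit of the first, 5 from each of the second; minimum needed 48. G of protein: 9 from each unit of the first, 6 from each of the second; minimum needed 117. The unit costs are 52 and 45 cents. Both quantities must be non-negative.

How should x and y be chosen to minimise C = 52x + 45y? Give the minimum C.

Extreme points and C = 52x + 45y:
  (0, 39/2) → C = 1755/2
  (93, 0) → C = 4836
  (3, 15) → C = 831
The feasible region is unbounded (it extends along (0, 1), (1, 0)), but C strictly increases along every unbounded feasible direction, so there is no improving ray and the minimum is attained at a vertex.

At the optimal vertex, x + 6y = 93 and 9x + 6y = 117.
Solving simultaneously gives x = 3, y = 15.

x = 3, y = 15, minimum C = 831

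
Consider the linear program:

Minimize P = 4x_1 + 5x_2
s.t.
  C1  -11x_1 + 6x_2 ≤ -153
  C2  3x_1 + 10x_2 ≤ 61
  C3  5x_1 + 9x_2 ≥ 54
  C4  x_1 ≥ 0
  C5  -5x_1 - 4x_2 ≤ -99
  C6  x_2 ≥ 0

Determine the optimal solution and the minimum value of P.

Corner points and P = 4x_1 + 5x_2:
  (373/19, 4/19) → P = 1512/19
  (61/3, 0) → P = 244/3
  (99/5, 0) → P = 396/5

The binding constraints are -5x_1 - 4x_2 = -99 and x_2 = 0.
Solving simultaneously gives x_1 = 99/5, x_2 = 0.

x_1 = 99/5, x_2 = 0, minimum P = 396/5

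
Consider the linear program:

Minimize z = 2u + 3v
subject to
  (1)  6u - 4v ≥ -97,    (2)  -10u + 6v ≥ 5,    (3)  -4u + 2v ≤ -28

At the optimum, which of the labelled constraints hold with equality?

Extreme points and z = 2u + 3v:
  (281/2, 235) → z = 986
  (153/2, 139) → z = 570
  (89/2, 75) → z = 314

The minimum is at (89/2, 75). Substituting into each constraint, equality holds for (2) and (3); the remaining constraints have slack.

(2) and (3)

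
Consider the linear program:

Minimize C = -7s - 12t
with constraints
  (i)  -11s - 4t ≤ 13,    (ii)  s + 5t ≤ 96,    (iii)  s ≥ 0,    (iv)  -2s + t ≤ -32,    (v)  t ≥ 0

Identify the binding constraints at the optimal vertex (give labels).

Vertices and C = -7s - 12t:
  (256/11, 160/11) → C = -3712/11
  (96, 0) → C = -672
  (16, 0) → C = -112

The minimum is at (96, 0). Substituting into each constraint, equality holds for (ii) and (v); the remaining constraints have slack.

(ii) and (v)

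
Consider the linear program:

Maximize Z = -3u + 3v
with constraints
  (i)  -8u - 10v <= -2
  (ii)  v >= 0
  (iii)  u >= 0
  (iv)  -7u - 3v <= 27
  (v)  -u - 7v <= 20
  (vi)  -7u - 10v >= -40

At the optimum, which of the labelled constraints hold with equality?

(iii) and (vi)

Feasible corners and Z = -3u + 3v:
  (1/4, 0) → Z = -3/4
  (0, 1/5) → Z = 3/5
  (40/7, 0) → Z = -120/7
  (0, 4) → Z = 12

The maximum is at (0, 4). Substituting into each constraint, equality holds for (iii) and (vi); the remaining constraints have slack.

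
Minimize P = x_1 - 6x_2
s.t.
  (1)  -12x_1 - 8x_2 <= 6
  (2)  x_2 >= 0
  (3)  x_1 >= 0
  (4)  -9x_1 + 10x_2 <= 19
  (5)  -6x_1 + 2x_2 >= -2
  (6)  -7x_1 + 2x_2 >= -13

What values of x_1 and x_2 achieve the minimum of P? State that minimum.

Vertices and P = x_1 - 6x_2:
  (0, 0) → P = 0
  (1/3, 0) → P = 1/3
  (0, 19/10) → P = -57/5
  (29/21, 22/7) → P = -367/21

x_1 = 29/21, x_2 = 22/7, minimum P = -367/21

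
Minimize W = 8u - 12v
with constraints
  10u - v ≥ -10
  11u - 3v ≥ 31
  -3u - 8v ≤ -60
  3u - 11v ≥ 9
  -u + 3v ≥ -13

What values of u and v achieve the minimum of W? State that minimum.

u = 244/19, v = 51/19, minimum W = 1340/19

Vertices and W = 8u - 12v:
  (244/19, 51/19) → W = 1340/19
  (284/17, 21/17) → W = 2020/17
  (58, 15) → W = 284

The binding constraints are -3u - 8v = -60 and 3u - 11v = 9.
Solving simultaneously gives u = 244/19, v = 51/19.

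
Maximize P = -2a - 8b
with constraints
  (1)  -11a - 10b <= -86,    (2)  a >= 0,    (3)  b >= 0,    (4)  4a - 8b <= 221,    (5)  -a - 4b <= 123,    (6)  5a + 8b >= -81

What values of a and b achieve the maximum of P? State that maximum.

Feasible corners and P = -2a - 8b:
  (0, 43/5) → P = -344/5
  (86/11, 0) → P = -172/11
  (221/4, 0) → P = -221/2
The feasible region is unbounded (it extends along (0, 1), (2, 1)), but P strictly decreases along every unbounded feasible direction, so there is no improving ray and the maximum is attained at a vertex.

At the optimal vertex, -11a - 10b = -86 and b = 0.
Solving simultaneously gives a = 86/11, b = 0.

a = 86/11, b = 0, maximum P = -172/11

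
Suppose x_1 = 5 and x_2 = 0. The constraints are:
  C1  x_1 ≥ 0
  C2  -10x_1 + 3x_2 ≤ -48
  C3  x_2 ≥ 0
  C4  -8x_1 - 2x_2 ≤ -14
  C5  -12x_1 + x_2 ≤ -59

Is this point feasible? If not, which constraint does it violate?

feasible

C1: 5 ≥ 0 ✓
C2: -50 ≤ -48 ✓
C3: 0 ≥ 0 ✓
C4: -40 ≤ -14 ✓
C5: -60 ≤ -59 ✓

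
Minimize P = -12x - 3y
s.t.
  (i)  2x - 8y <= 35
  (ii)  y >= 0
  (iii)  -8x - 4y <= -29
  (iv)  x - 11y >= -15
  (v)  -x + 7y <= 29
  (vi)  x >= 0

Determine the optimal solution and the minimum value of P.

Vertices and P = -12x - 3y:
  (35/2, 0) → P = -210
  (505/14, 65/14) → P = -6255/14
  (29/8, 0) → P = -87/2
  (259/92, 149/92) → P = -3555/92

At the optimal vertex, 2x - 8y = 35 and x - 11y = -15.
Solving simultaneously gives x = 505/14, y = 65/14.

x = 505/14, y = 65/14, minimum P = -6255/14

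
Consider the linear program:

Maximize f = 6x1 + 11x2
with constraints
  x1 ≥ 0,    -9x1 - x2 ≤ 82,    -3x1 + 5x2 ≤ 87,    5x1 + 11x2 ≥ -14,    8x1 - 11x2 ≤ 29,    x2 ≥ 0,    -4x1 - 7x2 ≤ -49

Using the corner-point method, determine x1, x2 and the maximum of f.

x1 = 1102/7, x2 = 783/7, maximum f = 2175

The optimum lies where -3x1 + 5x2 = 87 and 8x1 - 11x2 = 29.
Solving simultaneously gives x1 = 1102/7, x2 = 783/7.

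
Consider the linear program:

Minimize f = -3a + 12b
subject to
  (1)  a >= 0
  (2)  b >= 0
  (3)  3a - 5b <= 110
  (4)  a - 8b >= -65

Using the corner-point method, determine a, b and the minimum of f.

a = 110/3, b = 0, minimum f = -110

Corner points and f = -3a + 12b:
  (0, 0) → f = 0
  (0, 65/8) → f = 195/2
  (110/3, 0) → f = -110
  (1205/19, 305/19) → f = 45/19

The optimum lies where b = 0 and 3a - 5b = 110.
Solving simultaneously gives a = 110/3, b = 0.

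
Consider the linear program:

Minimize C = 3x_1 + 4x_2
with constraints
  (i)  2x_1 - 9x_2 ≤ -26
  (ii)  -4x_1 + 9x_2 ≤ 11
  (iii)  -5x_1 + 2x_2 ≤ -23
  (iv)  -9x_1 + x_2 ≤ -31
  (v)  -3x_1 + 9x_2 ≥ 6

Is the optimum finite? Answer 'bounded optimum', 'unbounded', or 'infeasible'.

Feasible corners and C = 3x_1 + 4x_2:
  (15/2, 41/9) → C = 733/18
  (20, 22/3) → C = 268/3
The feasible region has finitely many vertices and no improving ray; the minimum is 733/18 at (15/2, 41/9).

bounded optimum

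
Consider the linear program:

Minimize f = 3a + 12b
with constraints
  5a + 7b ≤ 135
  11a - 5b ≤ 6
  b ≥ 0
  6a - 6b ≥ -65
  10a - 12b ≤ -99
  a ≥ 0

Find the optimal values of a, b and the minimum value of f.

Vertices and f = 3a + 12b:
  (239/34, 485/34) → f = 6537/34
  (355/72, 1135/72) → f = 4895/24
  (567/82, 1149/82) → f = 15489/82
  (0, 65/6) → f = 130
  (0, 33/4) → f = 99

a = 0, b = 33/4, minimum f = 99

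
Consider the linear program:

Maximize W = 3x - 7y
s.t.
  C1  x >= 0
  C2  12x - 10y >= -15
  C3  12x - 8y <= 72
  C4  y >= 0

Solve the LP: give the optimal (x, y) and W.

Vertices and W = 3x - 7y:
  (0, 3/2) → W = -21/2
  (0, 0) → W = 0
  (35, 87/2) → W = -399/2
  (6, 0) → W = 18

The binding constraints are 12x - 8y = 72 and y = 0.
Solving simultaneously gives x = 6, y = 0.

x = 6, y = 0, maximum W = 18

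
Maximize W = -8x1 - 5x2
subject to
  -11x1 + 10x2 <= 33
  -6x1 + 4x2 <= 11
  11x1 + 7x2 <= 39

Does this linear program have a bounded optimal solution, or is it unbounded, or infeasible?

unbounded

From the feasible point (79/86, 355/86), moving in the direction (-4, -6) keeps every constraint satisfied while W increases without bound.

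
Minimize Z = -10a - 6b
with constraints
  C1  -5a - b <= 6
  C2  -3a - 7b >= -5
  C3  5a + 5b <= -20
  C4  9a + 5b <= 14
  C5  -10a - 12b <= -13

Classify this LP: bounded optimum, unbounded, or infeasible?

infeasible

The boundaries -5a - b = 6 and 5a + 5b = -20 meet at (-1/2, -7/2), but that point violates -10a - 12b ≤ -13. Every candidate vertex is excluded by some other constraint, so the feasible region is empty.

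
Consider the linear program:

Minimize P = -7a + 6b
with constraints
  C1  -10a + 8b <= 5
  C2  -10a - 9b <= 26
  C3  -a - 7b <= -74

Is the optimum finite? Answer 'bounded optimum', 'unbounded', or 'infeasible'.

From the feasible point (557/78, 745/78), moving in the direction (7, -1) keeps every constraint satisfied while P decreases without bound.

unbounded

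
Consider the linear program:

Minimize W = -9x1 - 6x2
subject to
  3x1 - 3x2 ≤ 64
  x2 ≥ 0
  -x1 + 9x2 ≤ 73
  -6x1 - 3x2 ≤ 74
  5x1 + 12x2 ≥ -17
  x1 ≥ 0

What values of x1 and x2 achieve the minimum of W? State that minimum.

Extreme points and W = -9x1 - 6x2:
  (64/3, 0) → W = -192
  (265/8, 283/24) → W = -2951/8
  (0, 0) → W = 0
  (0, 73/9) → W = -146/3

x1 = 265/8, x2 = 283/24, minimum W = -2951/8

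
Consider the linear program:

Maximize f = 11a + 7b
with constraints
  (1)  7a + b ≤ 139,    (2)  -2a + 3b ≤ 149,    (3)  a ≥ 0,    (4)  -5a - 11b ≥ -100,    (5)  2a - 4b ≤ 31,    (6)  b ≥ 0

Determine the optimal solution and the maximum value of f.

Feasible corners and f = 11a + 7b:
  (0, 100/11) → f = 700/11
  (0, 0) → f = 0
  (247/14, 15/14) → f = 1411/7
  (31/2, 0) → f = 341/2

a = 247/14, b = 15/14, maximum f = 1411/7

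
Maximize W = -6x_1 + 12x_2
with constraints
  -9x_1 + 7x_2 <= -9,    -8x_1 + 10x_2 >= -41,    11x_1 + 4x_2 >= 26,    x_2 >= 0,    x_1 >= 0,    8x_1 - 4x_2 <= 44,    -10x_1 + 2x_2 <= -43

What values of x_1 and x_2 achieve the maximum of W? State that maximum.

x_1 = 68/5, x_2 = 81/5, maximum W = 564/5

Feasible corners and W = -6x_1 + 12x_2:
  (68/5, 81/5) → W = 564/5
  (283/52, 297/52) → W = 933/26
  (41/8, 0) → W = -123/4
  (23/4, 1/2) → W = -57/2
  (43/10, 0) → W = -129/5

The binding constraints are -9x_1 + 7x_2 = -9 and 8x_1 - 4x_2 = 44.
Solving simultaneously gives x_1 = 68/5, x_2 = 81/5.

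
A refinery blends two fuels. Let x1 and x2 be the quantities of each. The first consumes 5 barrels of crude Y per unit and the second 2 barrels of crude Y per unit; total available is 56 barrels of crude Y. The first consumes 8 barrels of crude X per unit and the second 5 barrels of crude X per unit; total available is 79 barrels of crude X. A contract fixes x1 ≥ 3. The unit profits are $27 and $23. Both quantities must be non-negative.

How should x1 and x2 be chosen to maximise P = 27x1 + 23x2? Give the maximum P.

x1 = 3, x2 = 11, maximum P = 334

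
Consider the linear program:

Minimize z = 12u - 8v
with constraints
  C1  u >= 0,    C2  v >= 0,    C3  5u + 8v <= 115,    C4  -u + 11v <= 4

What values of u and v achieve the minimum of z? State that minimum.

u = 0, v = 4/11, minimum z = -32/11

Feasible corners and z = 12u - 8v:
  (0, 0) → z = 0
  (0, 4/11) → z = -32/11
  (23, 0) → z = 276
  (137/7, 15/7) → z = 1524/7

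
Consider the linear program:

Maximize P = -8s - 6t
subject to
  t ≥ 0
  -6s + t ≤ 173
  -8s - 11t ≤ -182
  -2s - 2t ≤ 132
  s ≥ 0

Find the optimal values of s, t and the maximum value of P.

Feasible corners and P = -8s - 6t:
  (91/4, 0) → P = -182
  (0, 173) → P = -1038
  (0, 182/11) → P = -1092/11
The feasible region is unbounded (it extends along (1, 0), (1, 6)), but P strictly decreases along every unbounded feasible direction, so there is no improving ray and the maximum is attained at a vertex.

s = 0, t = 182/11, maximum P = -1092/11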